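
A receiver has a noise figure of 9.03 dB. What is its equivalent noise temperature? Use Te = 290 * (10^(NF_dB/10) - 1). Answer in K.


NF_lin = 10^(9.03/10) = 7.998343
Te = 290 * (7.998343 - 1) = 2029.5 K

2029.5 K


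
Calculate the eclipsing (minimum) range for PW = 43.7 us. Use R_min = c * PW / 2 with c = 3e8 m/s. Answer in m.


R_min = 3e8 * 43.7e-6 / 2 = 6555.0 m

6555.0 m


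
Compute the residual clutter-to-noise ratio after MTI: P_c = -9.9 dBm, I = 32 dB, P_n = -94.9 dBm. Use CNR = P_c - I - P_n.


CNR = -9.9 - 32 - (-94.9) = 53.0 dB

53.0 dB


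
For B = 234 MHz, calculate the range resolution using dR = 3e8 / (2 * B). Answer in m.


dR = 3e8 / (2 * 234000000.0) = 0.64 m

0.64 m


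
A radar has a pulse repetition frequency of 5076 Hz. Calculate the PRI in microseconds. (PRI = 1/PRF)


PRI = 1/5076 = 0.0001970055 s = 197.0 us

197.0 us


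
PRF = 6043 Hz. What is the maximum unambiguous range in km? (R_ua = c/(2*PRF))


R_ua = 3e8 / (2 * 6043) = 24822.1 m = 24.8 km

24.8 km


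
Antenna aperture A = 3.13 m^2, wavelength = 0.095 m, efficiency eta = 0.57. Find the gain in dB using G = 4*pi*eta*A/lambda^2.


G_linear = 4*pi*0.57*3.13/0.095^2 = 2484.17
G_dB = 10*log10(2484.17) = 34.0 dB

34.0 dB


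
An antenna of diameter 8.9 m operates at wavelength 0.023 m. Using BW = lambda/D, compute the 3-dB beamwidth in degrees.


BW_rad = 0.023 / 8.9 = 0.002584
BW_deg = 0.15 degrees

0.15 degrees


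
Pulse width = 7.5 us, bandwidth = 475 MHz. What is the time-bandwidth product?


TBP = 7.5 * 475 = 3562.5

3562.5


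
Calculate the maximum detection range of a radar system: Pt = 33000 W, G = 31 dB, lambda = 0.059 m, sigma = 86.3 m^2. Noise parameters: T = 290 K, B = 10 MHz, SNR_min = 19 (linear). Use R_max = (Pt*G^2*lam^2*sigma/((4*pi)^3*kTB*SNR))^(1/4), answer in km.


G_lin = 10^(31/10) = 1258.925412
R^4 = 33000 * 1258.925412^2 * 0.059^2 * 86.3 / ((4*pi)^3 * 1.38e-23 * 290 * 10000000.0 * 19)
R^4 = 1.04128e19 m^4
R_max = (1.04128e19)^(1/4) = 56805.7 m = 56.8 km

56.8 km


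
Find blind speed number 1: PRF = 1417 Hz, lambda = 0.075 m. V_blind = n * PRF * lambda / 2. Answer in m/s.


V_blind = 1 * 1417 * 0.075 / 2 = 53.1 m/s

53.1 m/s


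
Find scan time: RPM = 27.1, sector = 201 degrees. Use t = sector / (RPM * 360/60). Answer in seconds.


t = 201 / (27.1 * 360) * 60 = 1.24 s

1.24 s


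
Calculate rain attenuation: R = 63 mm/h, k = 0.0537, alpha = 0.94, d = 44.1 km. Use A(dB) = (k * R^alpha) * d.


gamma = 0.0537 * 63^0.94 = 2.638484 dB/km
A = 2.638484 * 44.1 = 116.36 dB

116.36 dB


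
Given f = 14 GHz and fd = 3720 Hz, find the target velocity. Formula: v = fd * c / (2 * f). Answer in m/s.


v = 3720 * 3e8 / (2 * 14000000000.0) = 39.9 m/s

39.9 m/s


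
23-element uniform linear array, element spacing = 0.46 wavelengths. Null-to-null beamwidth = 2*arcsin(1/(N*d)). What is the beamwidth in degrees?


1/(N*d) = 1/(23*0.46) = 0.094518
BW = 2*arcsin(0.094518) = 10.8 degrees

10.8 degrees


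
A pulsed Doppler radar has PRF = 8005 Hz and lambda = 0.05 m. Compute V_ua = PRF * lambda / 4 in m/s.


V_ua = 8005 * 0.05 / 4 = 100.1 m/s

100.1 m/s


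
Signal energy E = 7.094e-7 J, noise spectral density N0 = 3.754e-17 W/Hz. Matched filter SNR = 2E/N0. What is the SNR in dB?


SNR_lin = 2 * 7.094e-7 / 3.754e-17 = 3.779e10
SNR_dB = 10*log10(3.779e10) = 105.8 dB

105.8 dB


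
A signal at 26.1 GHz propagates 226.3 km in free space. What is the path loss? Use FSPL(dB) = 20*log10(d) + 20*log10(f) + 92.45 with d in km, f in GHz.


20*log10(226.3) = 47.09
20*log10(26.1) = 28.33
FSPL = 167.9 dB

167.9 dB


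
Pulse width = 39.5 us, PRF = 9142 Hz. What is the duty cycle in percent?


DC = 39.5e-6 * 9142 * 100 = 36.11%

36.11%


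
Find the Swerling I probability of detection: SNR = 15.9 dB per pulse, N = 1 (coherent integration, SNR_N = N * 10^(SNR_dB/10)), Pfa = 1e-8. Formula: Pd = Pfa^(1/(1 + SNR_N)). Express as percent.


SNR_lin = 10^(15.9/10) = 38.90451
SNR_N = 1 * 38.90451 = 38.90451
1/(1 + SNR_N) = 1/39.90451 = 0.0250598
Pd = (1e-8)^0.0250598 = 0.63026
Pd = 63.0%

63.0%


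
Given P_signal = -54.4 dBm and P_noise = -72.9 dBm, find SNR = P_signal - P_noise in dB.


SNR = -54.4 - (-72.9) = 18.5 dB

18.5 dB


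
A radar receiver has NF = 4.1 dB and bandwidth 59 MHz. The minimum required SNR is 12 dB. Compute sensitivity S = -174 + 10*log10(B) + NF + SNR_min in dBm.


10*log10(59000000.0) = 77.71
S = -174 + 77.71 + 4.1 + 12 = -80.2 dBm

-80.2 dBm


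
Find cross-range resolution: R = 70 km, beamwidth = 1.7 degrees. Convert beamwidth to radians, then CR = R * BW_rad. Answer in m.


BW_rad = 0.029670597
CR = 70000 * 0.029670597 = 2076.9 m

2076.9 m


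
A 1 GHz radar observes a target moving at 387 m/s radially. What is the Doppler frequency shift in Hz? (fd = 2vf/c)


fd = 2 * 387 * 1000000000.0 / 3e8 = 2580.0 Hz

2580.0 Hz


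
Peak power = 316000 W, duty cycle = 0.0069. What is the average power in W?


P_avg = 316000 * 0.0069 = 2180.4 W

2180.4 W


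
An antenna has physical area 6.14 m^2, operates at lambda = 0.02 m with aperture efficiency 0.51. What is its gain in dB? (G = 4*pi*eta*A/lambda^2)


G_linear = 4*pi*0.51*6.14/0.02^2 = 98375.83
G_dB = 10*log10(98375.83) = 49.9 dB

49.9 dB


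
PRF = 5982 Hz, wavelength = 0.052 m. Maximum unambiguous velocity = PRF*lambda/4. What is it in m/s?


V_ua = 5982 * 0.052 / 4 = 77.8 m/s

77.8 m/s


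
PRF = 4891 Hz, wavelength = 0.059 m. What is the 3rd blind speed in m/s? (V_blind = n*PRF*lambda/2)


V_blind = 3 * 4891 * 0.059 / 2 = 432.9 m/s

432.9 m/s


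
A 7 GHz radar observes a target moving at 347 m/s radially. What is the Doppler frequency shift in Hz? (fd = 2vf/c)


fd = 2 * 347 * 7000000000.0 / 3e8 = 16193.3 Hz

16193.3 Hz


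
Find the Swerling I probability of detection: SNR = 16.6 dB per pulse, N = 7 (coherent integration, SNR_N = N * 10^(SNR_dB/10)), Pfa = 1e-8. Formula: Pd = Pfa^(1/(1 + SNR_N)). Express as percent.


SNR_lin = 10^(16.6/10) = 45.70882
SNR_N = 7 * 45.70882 = 319.96174
1/(1 + SNR_N) = 1/320.96174 = 0.0031156
Pd = (1e-8)^0.0031156 = 0.94422
Pd = 94.4%

94.4%


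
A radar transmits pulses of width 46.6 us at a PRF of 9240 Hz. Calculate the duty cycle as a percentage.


DC = 46.6e-6 * 9240 * 100 = 43.06%

43.06%


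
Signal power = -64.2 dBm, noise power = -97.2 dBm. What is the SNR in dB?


SNR = -64.2 - (-97.2) = 33.0 dB

33.0 dB


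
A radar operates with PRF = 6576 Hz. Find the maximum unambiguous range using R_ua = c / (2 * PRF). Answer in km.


R_ua = 3e8 / (2 * 6576) = 22810.2 m = 22.8 km

22.8 km


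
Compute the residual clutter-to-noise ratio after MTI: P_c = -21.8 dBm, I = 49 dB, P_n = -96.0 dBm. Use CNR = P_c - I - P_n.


CNR = -21.8 - 49 - (-96.0) = 25.2 dB

25.2 dB


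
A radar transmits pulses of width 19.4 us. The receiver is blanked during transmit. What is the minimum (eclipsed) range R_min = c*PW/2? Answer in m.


R_min = 3e8 * 19.4e-6 / 2 = 2910.0 m

2910.0 m


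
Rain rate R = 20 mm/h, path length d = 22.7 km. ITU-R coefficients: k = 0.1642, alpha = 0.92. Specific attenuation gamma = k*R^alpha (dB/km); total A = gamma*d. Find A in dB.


gamma = 0.1642 * 20^0.92 = 2.584168 dB/km
A = 2.584168 * 22.7 = 58.66 dB

58.66 dB


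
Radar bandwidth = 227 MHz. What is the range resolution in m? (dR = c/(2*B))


dR = 3e8 / (2 * 227000000.0) = 0.66 m

0.66 m


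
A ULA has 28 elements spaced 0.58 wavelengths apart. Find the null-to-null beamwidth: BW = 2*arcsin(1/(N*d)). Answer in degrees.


1/(N*d) = 1/(28*0.58) = 0.061576
BW = 2*arcsin(0.061576) = 7.1 degrees

7.1 degrees


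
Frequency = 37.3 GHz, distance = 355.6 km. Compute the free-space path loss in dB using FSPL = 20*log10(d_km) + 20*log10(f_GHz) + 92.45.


20*log10(355.6) = 51.02
20*log10(37.3) = 31.43
FSPL = 174.9 dB

174.9 dB


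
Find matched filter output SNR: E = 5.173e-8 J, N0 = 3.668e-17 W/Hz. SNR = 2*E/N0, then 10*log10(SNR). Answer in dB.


SNR_lin = 2 * 5.173e-8 / 3.668e-17 = 2.821e9
SNR_dB = 10*log10(2.821e9) = 94.5 dB

94.5 dB


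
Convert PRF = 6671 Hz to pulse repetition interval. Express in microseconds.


PRI = 1/6671 = 0.0001499026 s = 149.9 us

149.9 us


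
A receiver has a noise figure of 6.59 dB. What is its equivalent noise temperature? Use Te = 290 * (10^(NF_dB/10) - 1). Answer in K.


NF_lin = 10^(6.59/10) = 4.560369
Te = 290 * (4.560369 - 1) = 1032.5 K

1032.5 K


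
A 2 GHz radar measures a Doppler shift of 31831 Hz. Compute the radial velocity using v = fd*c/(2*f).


v = 31831 * 3e8 / (2 * 2000000000.0) = 2387.3 m/s

2387.3 m/s


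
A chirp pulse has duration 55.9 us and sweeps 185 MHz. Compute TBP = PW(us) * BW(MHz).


TBP = 55.9 * 185 = 10341.5

10341.5


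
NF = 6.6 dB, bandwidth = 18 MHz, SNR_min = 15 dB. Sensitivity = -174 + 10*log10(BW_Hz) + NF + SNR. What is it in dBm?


10*log10(18000000.0) = 72.55
S = -174 + 72.55 + 6.6 + 15 = -79.8 dBm

-79.8 dBm


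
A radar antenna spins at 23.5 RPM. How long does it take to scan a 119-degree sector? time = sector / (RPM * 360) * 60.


t = 119 / (23.5 * 360) * 60 = 0.84 s

0.84 s


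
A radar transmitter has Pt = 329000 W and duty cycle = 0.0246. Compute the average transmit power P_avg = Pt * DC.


P_avg = 329000 * 0.0246 = 8093.4 W

8093.4 W


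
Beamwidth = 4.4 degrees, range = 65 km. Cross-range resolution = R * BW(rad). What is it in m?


BW_rad = 0.076794487
CR = 65000 * 0.076794487 = 4991.6 m

4991.6 m


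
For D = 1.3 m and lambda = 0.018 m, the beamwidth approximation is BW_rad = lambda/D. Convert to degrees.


BW_rad = 0.018 / 1.3 = 0.013846
BW_deg = 0.79 degrees

0.79 degrees


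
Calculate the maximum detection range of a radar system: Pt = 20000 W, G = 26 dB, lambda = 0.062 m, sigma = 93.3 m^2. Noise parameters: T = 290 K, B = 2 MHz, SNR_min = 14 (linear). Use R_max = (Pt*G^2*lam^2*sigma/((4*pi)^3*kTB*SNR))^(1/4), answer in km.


G_lin = 10^(26/10) = 398.107171
R^4 = 20000 * 398.107171^2 * 0.062^2 * 93.3 / ((4*pi)^3 * 1.38e-23 * 290 * 2000000.0 * 14)
R^4 = 5.11246e18 m^4
R_max = (5.11246e18)^(1/4) = 47550.8 m = 47.6 km

47.6 km


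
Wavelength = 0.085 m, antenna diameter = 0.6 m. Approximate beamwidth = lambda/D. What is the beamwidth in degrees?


BW_rad = 0.085 / 0.6 = 0.141667
BW_deg = 8.12 degrees

8.12 degrees


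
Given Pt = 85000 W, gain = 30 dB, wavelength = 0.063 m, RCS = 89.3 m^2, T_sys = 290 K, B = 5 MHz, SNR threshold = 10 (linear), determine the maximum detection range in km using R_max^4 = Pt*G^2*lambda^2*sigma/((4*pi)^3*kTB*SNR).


G_lin = 10^(30/10) = 1000.0
R^4 = 85000 * 1000.0^2 * 0.063^2 * 89.3 / ((4*pi)^3 * 1.38e-23 * 290 * 5000000.0 * 10)
R^4 = 7.58708e19 m^4
R_max = (7.58708e19)^(1/4) = 93329.4 m = 93.3 km

93.3 km


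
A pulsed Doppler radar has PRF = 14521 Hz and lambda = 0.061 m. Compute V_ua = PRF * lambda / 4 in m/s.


V_ua = 14521 * 0.061 / 4 = 221.4 m/s

221.4 m/s


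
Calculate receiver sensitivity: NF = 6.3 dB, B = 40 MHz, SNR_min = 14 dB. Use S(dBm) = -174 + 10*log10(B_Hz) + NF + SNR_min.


10*log10(40000000.0) = 76.02
S = -174 + 76.02 + 6.3 + 14 = -77.7 dBm

-77.7 dBm


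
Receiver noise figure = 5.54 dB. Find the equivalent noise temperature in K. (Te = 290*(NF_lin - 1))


NF_lin = 10^(5.54/10) = 3.580964
Te = 290 * (3.580964 - 1) = 748.5 K

748.5 K


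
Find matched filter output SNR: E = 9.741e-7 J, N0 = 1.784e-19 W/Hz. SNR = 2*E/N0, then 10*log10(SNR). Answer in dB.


SNR_lin = 2 * 9.741e-7 / 1.784e-19 = 1.092e13
SNR_dB = 10*log10(1.092e13) = 130.4 dB

130.4 dB


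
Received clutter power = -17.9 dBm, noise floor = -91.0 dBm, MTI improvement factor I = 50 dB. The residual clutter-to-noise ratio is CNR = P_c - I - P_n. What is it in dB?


CNR = -17.9 - 50 - (-91.0) = 23.1 dB

23.1 dB


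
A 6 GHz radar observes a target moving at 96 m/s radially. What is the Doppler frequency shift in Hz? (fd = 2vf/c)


fd = 2 * 96 * 6000000000.0 / 3e8 = 3840.0 Hz

3840.0 Hz


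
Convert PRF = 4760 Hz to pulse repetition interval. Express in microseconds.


PRI = 1/4760 = 0.000210084 s = 210.1 us

210.1 us


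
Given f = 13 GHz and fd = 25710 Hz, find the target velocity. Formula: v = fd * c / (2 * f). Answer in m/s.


v = 25710 * 3e8 / (2 * 13000000000.0) = 296.7 m/s

296.7 m/s


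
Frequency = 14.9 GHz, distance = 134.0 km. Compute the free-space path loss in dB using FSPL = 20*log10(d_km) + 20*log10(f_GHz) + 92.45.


20*log10(134.0) = 42.54
20*log10(14.9) = 23.46
FSPL = 158.5 dB

158.5 dB


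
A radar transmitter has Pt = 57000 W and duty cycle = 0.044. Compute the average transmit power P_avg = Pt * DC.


P_avg = 57000 * 0.044 = 2508.0 W

2508.0 W


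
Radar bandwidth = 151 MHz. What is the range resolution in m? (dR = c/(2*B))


dR = 3e8 / (2 * 151000000.0) = 0.99 m

0.99 m


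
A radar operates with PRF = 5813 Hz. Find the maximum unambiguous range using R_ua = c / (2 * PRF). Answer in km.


R_ua = 3e8 / (2 * 5813) = 25804.2 m = 25.8 km

25.8 km


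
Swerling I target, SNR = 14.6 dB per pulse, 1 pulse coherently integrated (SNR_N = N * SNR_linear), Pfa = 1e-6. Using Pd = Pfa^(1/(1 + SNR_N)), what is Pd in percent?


SNR_lin = 10^(14.6/10) = 28.84032
SNR_N = 1 * 28.84032 = 28.84032
1/(1 + SNR_N) = 1/29.84032 = 0.0335117
Pd = (1e-6)^0.0335117 = 0.6294
Pd = 62.9%

62.9%


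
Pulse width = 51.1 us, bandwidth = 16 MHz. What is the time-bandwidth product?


TBP = 51.1 * 16 = 817.6

817.6


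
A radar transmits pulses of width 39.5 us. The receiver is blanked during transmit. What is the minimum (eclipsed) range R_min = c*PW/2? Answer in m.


R_min = 3e8 * 39.5e-6 / 2 = 5925.0 m

5925.0 m


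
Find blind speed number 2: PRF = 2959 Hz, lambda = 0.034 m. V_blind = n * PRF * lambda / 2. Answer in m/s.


V_blind = 2 * 2959 * 0.034 / 2 = 100.6 m/s

100.6 m/s


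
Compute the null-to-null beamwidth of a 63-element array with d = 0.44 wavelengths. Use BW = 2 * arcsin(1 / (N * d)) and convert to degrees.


1/(N*d) = 1/(63*0.44) = 0.036075
BW = 2*arcsin(0.036075) = 4.1 degrees

4.1 degrees


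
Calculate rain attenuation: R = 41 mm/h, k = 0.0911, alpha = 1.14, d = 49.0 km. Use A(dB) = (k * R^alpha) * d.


gamma = 0.0911 * 41^1.14 = 6.281914 dB/km
A = 6.281914 * 49.0 = 307.81 dB

307.81 dB


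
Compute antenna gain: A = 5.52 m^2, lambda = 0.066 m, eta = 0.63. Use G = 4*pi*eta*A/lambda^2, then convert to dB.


G_linear = 4*pi*0.63*5.52/0.066^2 = 10032.33
G_dB = 10*log10(10032.33) = 40.0 dB

40.0 dB


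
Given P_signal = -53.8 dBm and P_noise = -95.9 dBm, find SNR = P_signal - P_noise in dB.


SNR = -53.8 - (-95.9) = 42.1 dB

42.1 dB


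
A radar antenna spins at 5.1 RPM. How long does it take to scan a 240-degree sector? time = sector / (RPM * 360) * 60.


t = 240 / (5.1 * 360) * 60 = 7.84 s

7.84 s


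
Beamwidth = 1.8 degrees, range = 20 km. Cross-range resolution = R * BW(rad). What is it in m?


BW_rad = 0.031415927
CR = 20000 * 0.031415927 = 628.3 m

628.3 m


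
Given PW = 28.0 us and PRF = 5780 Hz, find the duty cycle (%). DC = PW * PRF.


DC = 28.0e-6 * 5780 * 100 = 16.18%

16.18%


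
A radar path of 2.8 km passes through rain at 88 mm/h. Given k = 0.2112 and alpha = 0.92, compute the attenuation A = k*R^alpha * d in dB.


gamma = 0.2112 * 88^0.92 = 12.990264 dB/km
A = 12.990264 * 2.8 = 36.37 dB

36.37 dB


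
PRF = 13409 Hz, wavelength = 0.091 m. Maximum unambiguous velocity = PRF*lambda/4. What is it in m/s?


V_ua = 13409 * 0.091 / 4 = 305.1 m/s

305.1 m/s


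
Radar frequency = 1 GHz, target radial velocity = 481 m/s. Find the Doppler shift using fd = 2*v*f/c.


fd = 2 * 481 * 1000000000.0 / 3e8 = 3206.7 Hz

3206.7 Hz


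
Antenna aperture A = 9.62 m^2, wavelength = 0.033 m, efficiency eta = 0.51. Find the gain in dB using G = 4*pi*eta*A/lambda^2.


G_linear = 4*pi*0.51*9.62/0.033^2 = 56614.44
G_dB = 10*log10(56614.44) = 47.5 dB

47.5 dB


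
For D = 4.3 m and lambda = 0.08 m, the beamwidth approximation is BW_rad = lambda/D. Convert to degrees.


BW_rad = 0.08 / 4.3 = 0.018605
BW_deg = 1.07 degrees

1.07 degrees


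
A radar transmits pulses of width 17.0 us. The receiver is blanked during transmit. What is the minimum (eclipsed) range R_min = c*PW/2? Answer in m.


R_min = 3e8 * 17.0e-6 / 2 = 2550.0 m

2550.0 m


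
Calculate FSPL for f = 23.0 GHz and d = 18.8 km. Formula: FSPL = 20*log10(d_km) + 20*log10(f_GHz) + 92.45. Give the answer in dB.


20*log10(18.8) = 25.48
20*log10(23.0) = 27.23
FSPL = 145.2 dB

145.2 dB


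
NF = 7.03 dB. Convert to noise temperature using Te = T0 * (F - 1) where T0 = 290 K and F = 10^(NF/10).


NF_lin = 10^(7.03/10) = 5.046613
Te = 290 * (5.046613 - 1) = 1173.5 K

1173.5 K


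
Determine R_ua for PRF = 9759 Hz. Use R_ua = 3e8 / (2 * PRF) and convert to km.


R_ua = 3e8 / (2 * 9759) = 15370.4 m = 15.4 km

15.4 km


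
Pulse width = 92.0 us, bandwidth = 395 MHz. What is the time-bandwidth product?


TBP = 92.0 * 395 = 36340.0

36340.0


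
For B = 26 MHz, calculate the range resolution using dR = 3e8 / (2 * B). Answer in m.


dR = 3e8 / (2 * 26000000.0) = 5.77 m

5.77 m


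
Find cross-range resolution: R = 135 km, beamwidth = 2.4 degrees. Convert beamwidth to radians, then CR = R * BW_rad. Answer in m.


BW_rad = 0.041887902
CR = 135000 * 0.041887902 = 5654.9 m

5654.9 m


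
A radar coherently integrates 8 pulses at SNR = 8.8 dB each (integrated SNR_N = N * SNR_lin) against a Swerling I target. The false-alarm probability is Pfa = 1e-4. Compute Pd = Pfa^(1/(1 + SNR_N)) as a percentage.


SNR_lin = 10^(8.8/10) = 7.58578
SNR_N = 8 * 7.58578 = 60.68624
1/(1 + SNR_N) = 1/61.68624 = 0.0162111
Pd = (1e-4)^0.0162111 = 0.8613
Pd = 86.1%

86.1%


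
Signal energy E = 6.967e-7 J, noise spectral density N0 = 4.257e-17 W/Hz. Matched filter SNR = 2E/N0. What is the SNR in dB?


SNR_lin = 2 * 6.967e-7 / 4.257e-17 = 3.273e10
SNR_dB = 10*log10(3.273e10) = 105.1 dB

105.1 dB


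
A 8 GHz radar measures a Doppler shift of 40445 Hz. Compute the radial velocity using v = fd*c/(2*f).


v = 40445 * 3e8 / (2 * 8000000000.0) = 758.3 m/s

758.3 m/s


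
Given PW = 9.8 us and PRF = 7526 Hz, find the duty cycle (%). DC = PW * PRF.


DC = 9.8e-6 * 7526 * 100 = 7.38%

7.38%


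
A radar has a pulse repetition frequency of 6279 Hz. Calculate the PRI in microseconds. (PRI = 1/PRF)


PRI = 1/6279 = 0.000159261 s = 159.3 us

159.3 us


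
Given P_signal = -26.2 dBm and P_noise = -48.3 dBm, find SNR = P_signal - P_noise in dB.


SNR = -26.2 - (-48.3) = 22.1 dB

22.1 dB


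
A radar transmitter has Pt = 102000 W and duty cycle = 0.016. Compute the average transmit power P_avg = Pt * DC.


P_avg = 102000 * 0.016 = 1632.0 W

1632.0 W


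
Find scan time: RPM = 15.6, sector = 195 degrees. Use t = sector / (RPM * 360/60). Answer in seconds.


t = 195 / (15.6 * 360) * 60 = 2.08 s

2.08 s


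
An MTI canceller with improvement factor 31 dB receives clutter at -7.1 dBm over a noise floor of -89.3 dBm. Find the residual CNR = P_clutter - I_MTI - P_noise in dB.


CNR = -7.1 - 31 - (-89.3) = 51.2 dB

51.2 dB


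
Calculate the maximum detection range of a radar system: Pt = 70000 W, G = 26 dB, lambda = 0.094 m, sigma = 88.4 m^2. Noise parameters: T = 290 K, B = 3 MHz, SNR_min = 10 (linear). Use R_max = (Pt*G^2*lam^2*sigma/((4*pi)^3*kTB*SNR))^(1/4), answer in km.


G_lin = 10^(26/10) = 398.107171
R^4 = 70000 * 398.107171^2 * 0.094^2 * 88.4 / ((4*pi)^3 * 1.38e-23 * 290 * 3000000.0 * 10)
R^4 = 3.63729e19 m^4
R_max = (3.63729e19)^(1/4) = 77659.5 m = 77.7 km

77.7 km


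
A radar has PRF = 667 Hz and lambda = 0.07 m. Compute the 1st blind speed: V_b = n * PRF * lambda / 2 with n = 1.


V_blind = 1 * 667 * 0.07 / 2 = 23.3 m/s

23.3 m/s


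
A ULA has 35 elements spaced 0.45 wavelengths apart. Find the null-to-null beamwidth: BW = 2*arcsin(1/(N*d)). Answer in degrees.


1/(N*d) = 1/(35*0.45) = 0.063492
BW = 2*arcsin(0.063492) = 7.3 degrees

7.3 degrees


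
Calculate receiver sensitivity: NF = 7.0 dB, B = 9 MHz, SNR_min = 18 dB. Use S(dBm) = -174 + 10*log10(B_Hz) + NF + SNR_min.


10*log10(9000000.0) = 69.54
S = -174 + 69.54 + 7.0 + 18 = -79.5 dBm

-79.5 dBm


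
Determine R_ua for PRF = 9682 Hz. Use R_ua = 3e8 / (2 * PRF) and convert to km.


R_ua = 3e8 / (2 * 9682) = 15492.7 m = 15.5 km

15.5 km


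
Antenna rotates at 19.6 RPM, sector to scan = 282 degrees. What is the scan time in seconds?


t = 282 / (19.6 * 360) * 60 = 2.4 s

2.4 s


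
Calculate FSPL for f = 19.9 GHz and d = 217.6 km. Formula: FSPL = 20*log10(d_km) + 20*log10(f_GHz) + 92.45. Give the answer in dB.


20*log10(217.6) = 46.75
20*log10(19.9) = 25.98
FSPL = 165.2 dB

165.2 dB


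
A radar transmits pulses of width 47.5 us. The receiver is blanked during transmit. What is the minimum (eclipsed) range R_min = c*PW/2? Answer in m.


R_min = 3e8 * 47.5e-6 / 2 = 7125.0 m

7125.0 m


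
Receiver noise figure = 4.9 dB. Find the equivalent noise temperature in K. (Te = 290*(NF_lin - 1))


NF_lin = 10^(4.9/10) = 3.090295
Te = 290 * (3.090295 - 1) = 606.2 K

606.2 K


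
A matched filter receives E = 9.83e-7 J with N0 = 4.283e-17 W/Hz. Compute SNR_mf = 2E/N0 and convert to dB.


SNR_lin = 2 * 9.83e-7 / 4.283e-17 = 4.59e10
SNR_dB = 10*log10(4.59e10) = 106.6 dB

106.6 dB


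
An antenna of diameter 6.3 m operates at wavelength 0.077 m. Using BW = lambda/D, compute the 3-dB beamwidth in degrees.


BW_rad = 0.077 / 6.3 = 0.012222
BW_deg = 0.7 degrees

0.7 degrees


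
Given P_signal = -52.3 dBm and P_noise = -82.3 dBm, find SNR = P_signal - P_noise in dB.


SNR = -52.3 - (-82.3) = 30.0 dB

30.0 dB


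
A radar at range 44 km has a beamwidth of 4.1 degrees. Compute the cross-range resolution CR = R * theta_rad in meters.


BW_rad = 0.071558499
CR = 44000 * 0.071558499 = 3148.6 m

3148.6 m


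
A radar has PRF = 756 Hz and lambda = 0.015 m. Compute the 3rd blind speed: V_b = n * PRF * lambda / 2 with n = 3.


V_blind = 3 * 756 * 0.015 / 2 = 17.0 m/s

17.0 m/s


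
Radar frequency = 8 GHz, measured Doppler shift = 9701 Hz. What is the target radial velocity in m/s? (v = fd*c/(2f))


v = 9701 * 3e8 / (2 * 8000000000.0) = 181.9 m/s

181.9 m/s


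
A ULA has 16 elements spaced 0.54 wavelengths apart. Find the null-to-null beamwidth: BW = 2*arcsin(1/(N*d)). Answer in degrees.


1/(N*d) = 1/(16*0.54) = 0.115741
BW = 2*arcsin(0.115741) = 13.3 degrees

13.3 degrees


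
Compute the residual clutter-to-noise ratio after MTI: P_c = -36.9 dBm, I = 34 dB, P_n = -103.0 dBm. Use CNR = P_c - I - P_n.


CNR = -36.9 - 34 - (-103.0) = 32.1 dB

32.1 dB


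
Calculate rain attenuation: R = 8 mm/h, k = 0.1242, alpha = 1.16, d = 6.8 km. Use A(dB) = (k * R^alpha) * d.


gamma = 0.1242 * 8^1.16 = 1.385817 dB/km
A = 1.385817 * 6.8 = 9.42 dB

9.42 dB


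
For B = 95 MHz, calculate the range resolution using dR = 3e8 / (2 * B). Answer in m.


dR = 3e8 / (2 * 95000000.0) = 1.58 m

1.58 m


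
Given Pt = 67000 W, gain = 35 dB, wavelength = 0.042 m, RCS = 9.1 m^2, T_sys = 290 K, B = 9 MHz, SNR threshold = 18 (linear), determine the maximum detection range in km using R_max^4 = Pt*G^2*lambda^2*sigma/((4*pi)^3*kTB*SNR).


G_lin = 10^(35/10) = 3162.27766
R^4 = 67000 * 3162.27766^2 * 0.042^2 * 9.1 / ((4*pi)^3 * 1.38e-23 * 290 * 9000000.0 * 18)
R^4 = 8.35975e18 m^4
R_max = (8.35975e18)^(1/4) = 53771.0 m = 53.8 km

53.8 km


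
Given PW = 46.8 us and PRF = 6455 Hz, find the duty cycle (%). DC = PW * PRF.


DC = 46.8e-6 * 6455 * 100 = 30.21%

30.21%


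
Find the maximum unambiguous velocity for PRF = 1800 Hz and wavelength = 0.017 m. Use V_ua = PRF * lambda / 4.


V_ua = 1800 * 0.017 / 4 = 7.7 m/s

7.7 m/s


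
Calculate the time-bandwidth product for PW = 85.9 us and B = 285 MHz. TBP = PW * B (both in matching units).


TBP = 85.9 * 285 = 24481.5

24481.5


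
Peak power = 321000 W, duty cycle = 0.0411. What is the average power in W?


P_avg = 321000 * 0.0411 = 13193.1 W

13193.1 W


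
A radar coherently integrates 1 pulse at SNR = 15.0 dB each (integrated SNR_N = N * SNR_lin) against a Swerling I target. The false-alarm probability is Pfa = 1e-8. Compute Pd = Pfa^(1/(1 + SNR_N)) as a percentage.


SNR_lin = 10^(15.0/10) = 31.62278
SNR_N = 1 * 31.62278 = 31.62278
1/(1 + SNR_N) = 1/32.62278 = 0.0306534
Pd = (1e-8)^0.0306534 = 0.56856
Pd = 56.9%

56.9%


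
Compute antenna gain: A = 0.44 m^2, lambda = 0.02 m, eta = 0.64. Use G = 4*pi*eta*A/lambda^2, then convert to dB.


G_linear = 4*pi*0.64*0.44/0.02^2 = 8846.72
G_dB = 10*log10(8846.72) = 39.5 dB

39.5 dB


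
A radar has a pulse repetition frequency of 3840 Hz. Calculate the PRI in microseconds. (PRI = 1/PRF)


PRI = 1/3840 = 0.0002604167 s = 260.4 us

260.4 us


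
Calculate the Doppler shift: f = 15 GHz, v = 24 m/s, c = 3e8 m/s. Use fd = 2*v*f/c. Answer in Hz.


fd = 2 * 24 * 15000000000.0 / 3e8 = 2400.0 Hz

2400.0 Hz


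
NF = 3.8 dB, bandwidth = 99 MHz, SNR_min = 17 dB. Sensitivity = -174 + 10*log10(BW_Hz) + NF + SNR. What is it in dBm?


10*log10(99000000.0) = 79.96
S = -174 + 79.96 + 3.8 + 17 = -73.2 dBm

-73.2 dBm


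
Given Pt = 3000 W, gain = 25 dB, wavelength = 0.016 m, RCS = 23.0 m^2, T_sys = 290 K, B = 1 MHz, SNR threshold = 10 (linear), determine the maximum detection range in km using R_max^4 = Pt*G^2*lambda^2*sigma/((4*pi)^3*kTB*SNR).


G_lin = 10^(25/10) = 316.227766
R^4 = 3000 * 316.227766^2 * 0.016^2 * 23.0 / ((4*pi)^3 * 1.38e-23 * 290 * 1000000.0 * 10)
R^4 = 2.22424e16 m^4
R_max = (2.22424e16)^(1/4) = 12212.2 m = 12.2 km

12.2 km


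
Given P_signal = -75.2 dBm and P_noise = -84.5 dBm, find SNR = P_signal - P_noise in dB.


SNR = -75.2 - (-84.5) = 9.3 dB

9.3 dB


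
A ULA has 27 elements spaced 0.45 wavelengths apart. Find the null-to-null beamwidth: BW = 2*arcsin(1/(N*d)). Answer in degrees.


1/(N*d) = 1/(27*0.45) = 0.082305
BW = 2*arcsin(0.082305) = 9.4 degrees

9.4 degrees


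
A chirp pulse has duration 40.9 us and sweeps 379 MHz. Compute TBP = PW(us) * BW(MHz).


TBP = 40.9 * 379 = 15501.1

15501.1


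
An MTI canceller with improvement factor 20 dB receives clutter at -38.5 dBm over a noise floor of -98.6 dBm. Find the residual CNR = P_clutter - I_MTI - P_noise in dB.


CNR = -38.5 - 20 - (-98.6) = 40.1 dB

40.1 dB


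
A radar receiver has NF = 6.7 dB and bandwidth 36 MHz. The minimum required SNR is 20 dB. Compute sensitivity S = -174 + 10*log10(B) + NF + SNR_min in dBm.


10*log10(36000000.0) = 75.56
S = -174 + 75.56 + 6.7 + 20 = -71.7 dBm

-71.7 dBm


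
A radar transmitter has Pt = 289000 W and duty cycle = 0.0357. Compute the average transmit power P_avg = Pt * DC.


P_avg = 289000 * 0.0357 = 10317.3 W

10317.3 W


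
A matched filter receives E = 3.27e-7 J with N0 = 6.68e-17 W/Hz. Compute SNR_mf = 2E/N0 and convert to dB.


SNR_lin = 2 * 3.27e-7 / 6.68e-17 = 9.79e9
SNR_dB = 10*log10(9.79e9) = 99.9 dB

99.9 dB


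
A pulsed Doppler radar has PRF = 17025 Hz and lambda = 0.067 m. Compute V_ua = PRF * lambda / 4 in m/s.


V_ua = 17025 * 0.067 / 4 = 285.2 m/s

285.2 m/s


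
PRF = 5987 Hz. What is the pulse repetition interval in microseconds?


PRI = 1/5987 = 0.0001670286 s = 167.0 us

167.0 us


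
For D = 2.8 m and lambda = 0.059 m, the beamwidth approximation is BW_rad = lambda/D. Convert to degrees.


BW_rad = 0.059 / 2.8 = 0.021071
BW_deg = 1.21 degrees

1.21 degrees


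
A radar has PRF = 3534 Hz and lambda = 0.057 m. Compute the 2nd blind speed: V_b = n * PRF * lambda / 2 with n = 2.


V_blind = 2 * 3534 * 0.057 / 2 = 201.4 m/s

201.4 m/s


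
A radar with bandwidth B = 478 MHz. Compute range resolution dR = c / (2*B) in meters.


dR = 3e8 / (2 * 478000000.0) = 0.31 m

0.31 m


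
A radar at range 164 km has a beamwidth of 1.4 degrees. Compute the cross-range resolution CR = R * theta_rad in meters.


BW_rad = 0.02443461
CR = 164000 * 0.02443461 = 4007.3 m

4007.3 m


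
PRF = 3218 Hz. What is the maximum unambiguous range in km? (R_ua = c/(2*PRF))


R_ua = 3e8 / (2 * 3218) = 46612.8 m = 46.6 km

46.6 km


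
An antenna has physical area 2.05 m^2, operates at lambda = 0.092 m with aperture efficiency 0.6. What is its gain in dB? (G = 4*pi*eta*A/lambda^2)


G_linear = 4*pi*0.6*2.05/0.092^2 = 1826.16
G_dB = 10*log10(1826.16) = 32.6 dB

32.6 dB


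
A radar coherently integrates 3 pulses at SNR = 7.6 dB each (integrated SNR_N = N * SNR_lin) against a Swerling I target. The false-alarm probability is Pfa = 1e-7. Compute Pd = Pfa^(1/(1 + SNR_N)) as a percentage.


SNR_lin = 10^(7.6/10) = 5.7544
SNR_N = 3 * 5.7544 = 17.2632
1/(1 + SNR_N) = 1/18.2632 = 0.0547549
Pd = (1e-7)^0.0547549 = 0.41373
Pd = 41.4%

41.4%


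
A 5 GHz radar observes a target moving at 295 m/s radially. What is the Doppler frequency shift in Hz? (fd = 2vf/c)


fd = 2 * 295 * 5000000000.0 / 3e8 = 9833.3 Hz

9833.3 Hz


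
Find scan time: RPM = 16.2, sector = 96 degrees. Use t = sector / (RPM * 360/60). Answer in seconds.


t = 96 / (16.2 * 360) * 60 = 0.99 s

0.99 s


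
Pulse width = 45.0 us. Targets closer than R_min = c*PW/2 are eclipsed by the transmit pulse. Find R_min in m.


R_min = 3e8 * 45.0e-6 / 2 = 6750.0 m

6750.0 m


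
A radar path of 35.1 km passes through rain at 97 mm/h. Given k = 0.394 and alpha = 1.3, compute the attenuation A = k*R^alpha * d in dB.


gamma = 0.394 * 97^1.3 = 150.764634 dB/km
A = 150.764634 * 35.1 = 5291.84 dB

5291.84 dB


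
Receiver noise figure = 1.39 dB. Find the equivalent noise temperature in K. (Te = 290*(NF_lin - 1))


NF_lin = 10^(1.39/10) = 1.377209
Te = 290 * (1.377209 - 1) = 109.4 K

109.4 K


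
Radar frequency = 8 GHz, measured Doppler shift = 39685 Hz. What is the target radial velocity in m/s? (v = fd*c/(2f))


v = 39685 * 3e8 / (2 * 8000000000.0) = 744.1 m/s

744.1 m/s


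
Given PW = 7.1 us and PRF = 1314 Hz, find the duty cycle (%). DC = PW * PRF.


DC = 7.1e-6 * 1314 * 100 = 0.93%

0.93%


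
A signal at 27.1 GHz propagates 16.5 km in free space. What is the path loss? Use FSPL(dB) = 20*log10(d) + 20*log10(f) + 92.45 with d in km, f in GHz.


20*log10(16.5) = 24.35
20*log10(27.1) = 28.66
FSPL = 145.5 dB

145.5 dB


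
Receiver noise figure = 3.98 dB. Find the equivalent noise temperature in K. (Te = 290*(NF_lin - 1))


NF_lin = 10^(3.98/10) = 2.500345
Te = 290 * (2.500345 - 1) = 435.1 K

435.1 K


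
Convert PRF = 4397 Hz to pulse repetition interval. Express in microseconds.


PRI = 1/4397 = 0.0002274278 s = 227.4 us

227.4 us


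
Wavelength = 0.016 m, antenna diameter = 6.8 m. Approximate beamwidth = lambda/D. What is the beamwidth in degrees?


BW_rad = 0.016 / 6.8 = 0.002353
BW_deg = 0.13 degrees

0.13 degrees


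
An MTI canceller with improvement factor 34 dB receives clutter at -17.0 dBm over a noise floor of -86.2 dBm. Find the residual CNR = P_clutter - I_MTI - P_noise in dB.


CNR = -17.0 - 34 - (-86.2) = 35.2 dB

35.2 dB


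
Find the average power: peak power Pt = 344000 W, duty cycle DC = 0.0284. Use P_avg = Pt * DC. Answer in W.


P_avg = 344000 * 0.0284 = 9769.6 W

9769.6 W


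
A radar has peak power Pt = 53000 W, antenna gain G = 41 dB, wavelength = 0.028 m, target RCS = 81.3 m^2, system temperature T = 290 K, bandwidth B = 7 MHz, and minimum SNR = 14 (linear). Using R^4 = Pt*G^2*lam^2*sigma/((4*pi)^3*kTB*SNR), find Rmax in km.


G_lin = 10^(41/10) = 12589.254118
R^4 = 53000 * 12589.254118^2 * 0.028^2 * 81.3 / ((4*pi)^3 * 1.38e-23 * 290 * 7000000.0 * 14)
R^4 = 6.87939e20 m^4
R_max = (6.87939e20)^(1/4) = 161952.4 m = 162.0 km

162.0 km


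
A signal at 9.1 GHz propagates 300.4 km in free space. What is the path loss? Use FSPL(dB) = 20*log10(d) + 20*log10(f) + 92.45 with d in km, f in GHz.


20*log10(300.4) = 49.55
20*log10(9.1) = 19.18
FSPL = 161.2 dB

161.2 dB


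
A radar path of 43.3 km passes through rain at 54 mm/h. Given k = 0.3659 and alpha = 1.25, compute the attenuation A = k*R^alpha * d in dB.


gamma = 0.3659 * 54^1.25 = 53.561732 dB/km
A = 53.561732 * 43.3 = 2319.22 dB

2319.22 dB


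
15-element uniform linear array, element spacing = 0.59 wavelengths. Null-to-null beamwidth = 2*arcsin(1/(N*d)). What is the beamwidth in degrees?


1/(N*d) = 1/(15*0.59) = 0.112994
BW = 2*arcsin(0.112994) = 13.0 degrees

13.0 degrees


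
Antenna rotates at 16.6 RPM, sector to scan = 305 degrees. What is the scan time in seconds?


t = 305 / (16.6 * 360) * 60 = 3.06 s

3.06 s


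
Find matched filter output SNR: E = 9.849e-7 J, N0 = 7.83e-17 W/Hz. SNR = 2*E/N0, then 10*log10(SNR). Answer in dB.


SNR_lin = 2 * 9.849e-7 / 7.83e-17 = 2.516e10
SNR_dB = 10*log10(2.516e10) = 104.0 dB

104.0 dB


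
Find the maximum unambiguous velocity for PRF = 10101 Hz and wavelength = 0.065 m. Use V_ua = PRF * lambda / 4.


V_ua = 10101 * 0.065 / 4 = 164.1 m/s

164.1 m/s


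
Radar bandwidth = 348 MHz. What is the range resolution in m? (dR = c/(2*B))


dR = 3e8 / (2 * 348000000.0) = 0.43 m

0.43 m


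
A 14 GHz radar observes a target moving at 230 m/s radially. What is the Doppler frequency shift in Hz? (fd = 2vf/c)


fd = 2 * 230 * 14000000000.0 / 3e8 = 21466.7 Hz

21466.7 Hz


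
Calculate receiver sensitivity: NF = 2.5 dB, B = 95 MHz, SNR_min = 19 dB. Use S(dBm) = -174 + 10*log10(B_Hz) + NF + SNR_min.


10*log10(95000000.0) = 79.78
S = -174 + 79.78 + 2.5 + 19 = -72.7 dBm

-72.7 dBm


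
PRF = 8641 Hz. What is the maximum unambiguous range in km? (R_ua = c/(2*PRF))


R_ua = 3e8 / (2 * 8641) = 17359.1 m = 17.4 km

17.4 km


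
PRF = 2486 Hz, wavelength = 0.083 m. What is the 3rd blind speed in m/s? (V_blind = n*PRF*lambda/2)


V_blind = 3 * 2486 * 0.083 / 2 = 309.5 m/s

309.5 m/s


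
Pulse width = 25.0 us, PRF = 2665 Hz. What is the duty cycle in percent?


DC = 25.0e-6 * 2665 * 100 = 6.66%

6.66%


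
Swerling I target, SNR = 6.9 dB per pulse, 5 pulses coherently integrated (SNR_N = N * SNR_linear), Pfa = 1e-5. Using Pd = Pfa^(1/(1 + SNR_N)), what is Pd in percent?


SNR_lin = 10^(6.9/10) = 4.89779
SNR_N = 5 * 4.89779 = 24.48895
1/(1 + SNR_N) = 1/25.48895 = 0.0392327
Pd = (1e-5)^0.0392327 = 0.63656
Pd = 63.7%

63.7%


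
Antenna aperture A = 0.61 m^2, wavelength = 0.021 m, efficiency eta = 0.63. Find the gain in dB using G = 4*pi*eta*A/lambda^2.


G_linear = 4*pi*0.63*0.61/0.021^2 = 10950.69
G_dB = 10*log10(10950.69) = 40.4 dB

40.4 dB


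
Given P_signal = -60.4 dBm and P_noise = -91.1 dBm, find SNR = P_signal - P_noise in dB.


SNR = -60.4 - (-91.1) = 30.7 dB

30.7 dB


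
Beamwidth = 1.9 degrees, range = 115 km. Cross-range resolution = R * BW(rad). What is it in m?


BW_rad = 0.033161256
CR = 115000 * 0.033161256 = 3813.5 m

3813.5 m


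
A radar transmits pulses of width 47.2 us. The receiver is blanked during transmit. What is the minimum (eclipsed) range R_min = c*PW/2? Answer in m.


R_min = 3e8 * 47.2e-6 / 2 = 7080.0 m

7080.0 m


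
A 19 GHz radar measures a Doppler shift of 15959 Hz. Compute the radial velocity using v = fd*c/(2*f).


v = 15959 * 3e8 / (2 * 19000000000.0) = 126.0 m/s

126.0 m/s


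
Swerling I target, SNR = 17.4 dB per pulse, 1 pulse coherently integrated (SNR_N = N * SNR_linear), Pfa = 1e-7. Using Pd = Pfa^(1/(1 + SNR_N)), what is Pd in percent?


SNR_lin = 10^(17.4/10) = 54.95409
SNR_N = 1 * 54.95409 = 54.95409
1/(1 + SNR_N) = 1/55.95409 = 0.0178718
Pd = (1e-7)^0.0178718 = 0.74972
Pd = 75.0%

75.0%


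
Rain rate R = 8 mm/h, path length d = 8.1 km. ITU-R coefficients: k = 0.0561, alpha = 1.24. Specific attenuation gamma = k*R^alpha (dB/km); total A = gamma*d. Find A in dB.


gamma = 0.0561 * 8^1.24 = 0.739255 dB/km
A = 0.739255 * 8.1 = 5.99 dB

5.99 dB


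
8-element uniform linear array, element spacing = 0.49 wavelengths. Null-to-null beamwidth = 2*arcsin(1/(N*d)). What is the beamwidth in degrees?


1/(N*d) = 1/(8*0.49) = 0.255102
BW = 2*arcsin(0.255102) = 29.6 degrees

29.6 degrees


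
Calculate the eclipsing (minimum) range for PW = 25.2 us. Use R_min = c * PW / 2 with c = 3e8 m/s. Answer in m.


R_min = 3e8 * 25.2e-6 / 2 = 3780.0 m

3780.0 m


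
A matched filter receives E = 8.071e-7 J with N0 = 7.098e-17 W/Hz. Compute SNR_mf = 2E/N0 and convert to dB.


SNR_lin = 2 * 8.071e-7 / 7.098e-17 = 2.274e10
SNR_dB = 10*log10(2.274e10) = 103.6 dB

103.6 dB


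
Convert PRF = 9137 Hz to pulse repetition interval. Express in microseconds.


PRI = 1/9137 = 0.0001094451 s = 109.4 us

109.4 us


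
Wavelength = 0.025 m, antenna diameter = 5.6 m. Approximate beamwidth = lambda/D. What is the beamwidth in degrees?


BW_rad = 0.025 / 5.6 = 0.004464
BW_deg = 0.26 degrees

0.26 degrees


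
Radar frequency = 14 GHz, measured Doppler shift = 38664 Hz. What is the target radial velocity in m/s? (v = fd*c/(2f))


v = 38664 * 3e8 / (2 * 14000000000.0) = 414.3 m/s

414.3 m/s


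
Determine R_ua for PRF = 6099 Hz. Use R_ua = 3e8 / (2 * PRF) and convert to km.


R_ua = 3e8 / (2 * 6099) = 24594.2 m = 24.6 km

24.6 km


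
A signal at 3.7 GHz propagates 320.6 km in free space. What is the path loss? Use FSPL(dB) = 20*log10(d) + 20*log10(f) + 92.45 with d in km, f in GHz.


20*log10(320.6) = 50.12
20*log10(3.7) = 11.36
FSPL = 153.9 dB

153.9 dB


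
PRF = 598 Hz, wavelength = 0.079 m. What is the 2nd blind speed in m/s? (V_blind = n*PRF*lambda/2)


V_blind = 2 * 598 * 0.079 / 2 = 47.2 m/s

47.2 m/s


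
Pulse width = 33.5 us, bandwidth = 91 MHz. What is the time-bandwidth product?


TBP = 33.5 * 91 = 3048.5

3048.5


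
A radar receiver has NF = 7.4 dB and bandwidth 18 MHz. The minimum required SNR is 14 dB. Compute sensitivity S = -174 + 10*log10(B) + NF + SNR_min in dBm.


10*log10(18000000.0) = 72.55
S = -174 + 72.55 + 7.4 + 14 = -80.0 dBm

-80.0 dBm


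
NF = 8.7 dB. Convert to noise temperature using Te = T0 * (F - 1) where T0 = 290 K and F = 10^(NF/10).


NF_lin = 10^(8.7/10) = 7.413102
Te = 290 * (7.413102 - 1) = 1859.8 K

1859.8 K


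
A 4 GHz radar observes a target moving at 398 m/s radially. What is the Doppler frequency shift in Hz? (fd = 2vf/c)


fd = 2 * 398 * 4000000000.0 / 3e8 = 10613.3 Hz

10613.3 Hz


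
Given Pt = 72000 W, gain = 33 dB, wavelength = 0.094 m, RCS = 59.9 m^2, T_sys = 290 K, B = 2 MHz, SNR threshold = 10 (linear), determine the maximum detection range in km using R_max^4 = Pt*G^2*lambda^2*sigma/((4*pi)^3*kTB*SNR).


G_lin = 10^(33/10) = 1995.262315
R^4 = 72000 * 1995.262315^2 * 0.094^2 * 59.9 / ((4*pi)^3 * 1.38e-23 * 290 * 2000000.0 * 10)
R^4 = 9.55165e20 m^4
R_max = (9.55165e20)^(1/4) = 175800.3 m = 175.8 km

175.8 km


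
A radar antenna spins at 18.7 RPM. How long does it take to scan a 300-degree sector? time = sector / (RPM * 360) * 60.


t = 300 / (18.7 * 360) * 60 = 2.67 s

2.67 s


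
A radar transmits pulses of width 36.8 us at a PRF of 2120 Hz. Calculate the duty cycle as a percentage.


DC = 36.8e-6 * 2120 * 100 = 7.8%

7.8%


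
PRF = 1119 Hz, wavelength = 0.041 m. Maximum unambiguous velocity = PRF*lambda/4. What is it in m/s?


V_ua = 1119 * 0.041 / 4 = 11.5 m/s

11.5 m/s


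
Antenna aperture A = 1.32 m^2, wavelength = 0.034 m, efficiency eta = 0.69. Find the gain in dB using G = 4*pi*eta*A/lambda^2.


G_linear = 4*pi*0.69*1.32/0.034^2 = 9900.91
G_dB = 10*log10(9900.91) = 40.0 dB

40.0 dB


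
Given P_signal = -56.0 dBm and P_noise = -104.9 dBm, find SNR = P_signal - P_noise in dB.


SNR = -56.0 - (-104.9) = 48.9 dB

48.9 dB
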